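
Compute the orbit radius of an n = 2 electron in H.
0.211671 nm (or 2.116709 Å)

The Bohr radius formula is:
r_n = n² a₀ / Z

where a₀ = 0.052917721 nm is the Bohr radius.

For H (Z = 1) at n = 2:
r_2 = 2² × 0.052917721 nm / 1
r_2 = 4 × 0.052917721 nm / 1
r_2 = 0.2116709 nm / 1
r_2 = 0.211671 nm

The electron orbits at approximately 0.211671 nm from the nucleus.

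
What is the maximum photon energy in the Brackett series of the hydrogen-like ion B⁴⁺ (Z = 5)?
21.258906 eV

The series limit corresponds to the transition from n = ∞ to n = 4.
This is the highest energy (shortest wavelength) transition in the Brackett series.

E_∞ = 0 eV
E_4 = -13.6057 × 5² / 4² = -21.258906 eV

Energy at series limit:
ΔE = E_∞ - E_4 = 0 - (-21.258906) = 21.258906 eV

This energy equals the ionization energy from the n = 4 state of B⁴⁺.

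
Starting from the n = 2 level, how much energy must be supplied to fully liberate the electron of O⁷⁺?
217.691200 eV

The ionization energy is the energy needed to remove the electron completely (n → ∞).

For a hydrogen-like ion with Z = 8, E_n = -13.6057 Z² / n² eV.

At n = 2: E_2 = -13.6057 × 8² / 2² = -217.691200000 eV
At n = ∞: E_∞ = 0 eV

Ionization energy = E_∞ - E_2 = 0 - (-217.691200000) = 217.691200000 eV
Ionization energy ≈ 217.691200 eV

This is also called the binding energy of the electron in state n = 2.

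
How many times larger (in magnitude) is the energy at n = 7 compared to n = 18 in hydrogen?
6.612

Using E_n = -13.6057 Z² / n² eV with Z = 1:

E_7 = -13.6057 / 7² = -13.6057 / 49 = -0.277667347 eV
E_18 = -13.6057 / 18² = -13.6057 / 324 = -0.041992901 eV

The ratio is:
E_7/E_18 = (-0.277667347) / (-0.041992901)
E_7/E_18 = (-13.6057/49) / (-13.6057/324)
E_7/E_18 = 324/49
E_7/E_18 = 6.612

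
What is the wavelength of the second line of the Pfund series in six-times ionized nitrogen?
94.92345 nm

The lines of a series are numbered from the longest wavelength (smallest ΔE) outward; the second line is the transition from n = n_f + 2 to n_f.
The Pfund series has all transitions ending at n_f = 5.

For N⁶⁺ (Z = 7), the second line (β-line) is the jump from n = 7 to n = 5:
E_7 = -13.6057 × 7² / 7² = -13.6057000 eV
E_5 = -13.6057 × 7² / 5² = -26.6671720 eV
ΔE = E_7 - E_5 = 13.0614720 eV

λ = hc/E = 1239.84 eV·nm / 13.0614720 eV
λ = 94.92345 nm

This is the β-line of the Pfund series in N⁶⁺.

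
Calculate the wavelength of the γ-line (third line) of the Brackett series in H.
2164.9450 nm

The lines of a series are numbered from the longest wavelength (smallest ΔE) outward; the third line is the transition from n = n_f + 3 to n_f.
The Brackett series has all transitions ending at n_f = 4.

For H, the third line (γ-line) is the jump from n = 7 to n = 4:
E_7 = -13.6057 / 7² = -0.2776673469 eV
E_4 = -13.6057 / 4² = -0.8503562500 eV
ΔE = E_7 - E_4 = 0.5726889031 eV

λ = hc/E = 1239.84 eV·nm / 0.5726889031 eV
λ = 2164.9450 nm

This is the γ-line of the Brackett series in H.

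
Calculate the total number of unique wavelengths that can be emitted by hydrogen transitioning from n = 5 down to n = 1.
10

The electron can occupy levels n = 1, 2, ..., 5 during de-excitation — that is m = 5 - 1 + 1 = 5 distinct levels.

The number of distinct spectral lines equals the number of ways to choose 2 of these m levels (each pair gives one possible emission transition):

Number of lines = m(m-1)/2 = 5×4/2 = 10

These correspond to all possible transitions between the 5 levels:
5 → 4, 5 → 3, 5 → 2, 5 → 1, 4 → 3, 4 → 2, 4 → 1, 3 → 2...

Each transition produces a photon with a unique energy (and thus wavelength). This count does not depend on Z.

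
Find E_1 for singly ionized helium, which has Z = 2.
-54.423 eV

For hydrogen-like ions, the energy levels scale with Z²:
E_n = -13.6057 Z² / n² eV

For He⁺ (Z = 2) at n = 1:
E_1 = -13.6057 × 2² / 1²
E_1 = -13.6057 × 4 / 1
E_1 = -54.4228 / 1
E_1 = -54.423 eV

The energy is 4 times more negative than hydrogen at the same n due to the stronger nuclear charge.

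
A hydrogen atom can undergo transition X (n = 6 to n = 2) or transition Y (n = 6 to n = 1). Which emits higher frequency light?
6 → 1

Calculate the energy for each transition:

Transition 6 → 2:
ΔE₁ = |E_2 - E_6| = |-13.6057/2² - (-13.6057/6²)|
ΔE₁ = |-3.40142500 - (-0.37793611)| = 3.02349 eV

Transition 6 → 1:
ΔE₂ = |E_1 - E_6| = |-13.6057/1² - (-13.6057/6²)|
ΔE₂ = |-13.60570000 - (-0.37793611)| = 13.22776 eV

Since 13.22776 eV > 3.02349 eV, the transition 6 → 1 emits the more energetic photon.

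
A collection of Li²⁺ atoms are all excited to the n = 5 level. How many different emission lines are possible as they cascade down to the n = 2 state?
6

The electron can occupy levels n = 2, 3, ..., 5 during de-excitation — that is m = 5 - 2 + 1 = 4 distinct levels.

The number of distinct spectral lines equals the number of ways to choose 2 of these m levels (each pair gives one possible emission transition):

Number of lines = m(m-1)/2 = 4×3/2 = 6

These correspond to all possible transitions between the 4 levels:
5 → 4, 5 → 3, 5 → 2, 4 → 3, 4 → 2, 3 → 2

Each transition produces a photon with a unique energy (and thus wavelength). This count does not depend on Z.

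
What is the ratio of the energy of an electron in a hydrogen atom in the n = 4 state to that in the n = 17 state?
18.0625

Using E_n = -13.6057 Z² / n² eV with Z = 1:

E_4 = -13.6057 / 4² = -13.6057 / 16 = -0.850356250 eV
E_17 = -13.6057 / 17² = -13.6057 / 289 = -0.047078547 eV

The ratio is:
E_4/E_17 = (-0.850356250) / (-0.047078547)
E_4/E_17 = (-13.6057/16) / (-13.6057/289)
E_4/E_17 = 289/16
E_4/E_17 = 18.0625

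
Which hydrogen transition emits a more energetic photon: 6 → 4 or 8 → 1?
8 → 1

Calculate the energy for each transition:

Transition 6 → 4:
ΔE₁ = |E_4 - E_6| = |-13.6057/4² - (-13.6057/6²)|
ΔE₁ = |-0.85035625000 - (-0.37793611111)| = 0.47242014 eV

Transition 8 → 1:
ΔE₂ = |E_1 - E_8| = |-13.6057/1² - (-13.6057/8²)|
ΔE₂ = |-13.60570000000 - (-0.21258906250)| = 13.39311094 eV

Since 13.39311094 eV > 0.47242014 eV, the transition 8 → 1 emits the more energetic photon.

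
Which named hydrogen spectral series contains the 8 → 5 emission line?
Pfund series

The spectral series in hydrogen are named based on the final (lower) energy level:
- Lyman series: n_final = 1 (ultraviolet)
- Balmer series: n_final = 2 (visible/near-UV)
- Paschen series: n_final = 3 (infrared)
- Brackett series: n_final = 4 (infrared)
- Pfund series: n_final = 5 (far infrared)

Since this transition ends at n = 5, it belongs to the Pfund series.

For reference, this 8 → 5 line has photon energy
ΔE = 13.6057 eV × (1/5² - 1/8²) = 0.33163894 eV,
corresponding to wavelength λ = hc/ΔE = 1239.84 eV·nm / 0.33163894 eV = 3738.52 nm in the far infrared region.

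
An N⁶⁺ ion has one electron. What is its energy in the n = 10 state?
-6.666793 eV

For hydrogen-like ions, the energy levels scale with Z²:
E_n = -13.6057 Z² / n² eV

For N⁶⁺ (Z = 7) at n = 10:
E_10 = -13.6057 × 7² / 10²
E_10 = -13.6057 × 49 / 100
E_10 = -666.6793 / 100
E_10 = -6.666793 eV

The energy is 49 times more negative than hydrogen at the same n due to the stronger nuclear charge.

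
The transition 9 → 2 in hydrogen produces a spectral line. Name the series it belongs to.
Balmer series

The spectral series in hydrogen are named based on the final (lower) energy level:
- Lyman series: n_final = 1 (ultraviolet)
- Balmer series: n_final = 2 (visible/near-UV)
- Paschen series: n_final = 3 (infrared)
- Brackett series: n_final = 4 (infrared)
- Pfund series: n_final = 5 (far infrared)

Since this transition ends at n = 2, it belongs to the Balmer series.

For reference, this 9 → 2 line has photon energy
ΔE = 13.6057 eV × (1/2² - 1/9²) = 3.23345340 eV,
corresponding to wavelength λ = hc/ΔE = 1239.84 eV·nm / 3.23345340 eV = 383.4414 nm in the visible/near-UV region.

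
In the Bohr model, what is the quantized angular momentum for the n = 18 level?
1.8982e-33 J·s (or 18ℏ)

In the Bohr model, angular momentum is quantized:
L = nℏ

where ℏ = h/(2π) = 1.054572e-34 J·s

For n = 18:
L = 18 × 1.054572e-34 J·s
L = 1.8982e-33 J·s

This can also be written as L = 18ℏ.
The angular momentum is an integer multiple of the reduced Planck constant.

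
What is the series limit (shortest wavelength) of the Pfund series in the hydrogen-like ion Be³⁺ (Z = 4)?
142.39 nm

The series limit corresponds to the transition from n = ∞ to n = 5.
This is the highest energy (shortest wavelength) transition in the Pfund series.

E_∞ = 0 eV
E_5 = -13.6057 × 4² / 5² = -8.707648 eV

Energy at series limit:
ΔE = E_∞ - E_5 = 0 - (-8.707648) = 8.707648 eV
λ = hc/E = 1239.84 eV·nm / 8.707648 eV = 142.39 nm

This energy equals the ionization energy from the n = 5 state of Be³⁺.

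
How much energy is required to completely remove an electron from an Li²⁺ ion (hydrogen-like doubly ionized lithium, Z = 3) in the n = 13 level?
0.724564 eV

The ionization energy is the energy needed to remove the electron completely (n → ∞).

For a hydrogen-like ion with Z = 3, E_n = -13.6057 Z² / n² eV.

At n = 13: E_13 = -13.6057 × 3² / 13² = -0.724563905 eV
At n = ∞: E_∞ = 0 eV

Ionization energy = E_∞ - E_13 = 0 - (-0.724563905) = 0.724563905 eV
Ionization energy ≈ 0.724564 eV

This is also called the binding energy of the electron in state n = 13.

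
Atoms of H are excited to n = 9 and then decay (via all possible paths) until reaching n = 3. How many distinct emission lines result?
21

The electron can occupy levels n = 3, 4, ..., 9 during de-excitation — that is m = 9 - 3 + 1 = 7 distinct levels.

The number of distinct spectral lines equals the number of ways to choose 2 of these m levels (each pair gives one possible emission transition):

Number of lines = m(m-1)/2 = 7×6/2 = 21

These correspond to all possible transitions between the 7 levels:
9 → 8, 9 → 7, 9 → 6, 9 → 5, 9 → 4, 9 → 3, 8 → 7, 8 → 6...

Each transition produces a photon with a unique energy (and thus wavelength). This count does not depend on Z.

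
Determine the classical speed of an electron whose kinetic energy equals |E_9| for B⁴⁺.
1.22e+06 m/s (or 0.4054% of c)

The binding energy at n = 9 for B⁴⁺ is:
E_9 = -13.6057 × 5²/9² = -4.199290 eV
|E_9| = 4.199290 eV

Convert to Joules:
KE = 4.199290 eV × (1.602177 × 10⁻¹⁹ J/eV) = 6.7280e-19 J

Using KE = ½mv²:
v = √(2·KE/m_e)
v = √(2 × 6.7280e-19 J / 9.10938 × 10⁻³¹ kg)
v = 1.22e+06 m/s

This is approximately 0.4054% the speed of light.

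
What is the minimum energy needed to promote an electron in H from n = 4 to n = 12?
0.75587 eV

The energy levels of a hydrogen-like atom are E_n = -13.6057 eV / n².

Energy at n = 4: E_4 = -13.6057 / 4² = -0.85035625 eV
Energy at n = 12: E_12 = -13.6057 / 12² = -0.09448403 eV

The excitation energy is the difference:
ΔE = E_12 - E_4
ΔE = -0.09448403 - (-0.85035625)
ΔE = 0.75587 eV

Since this is positive, energy must be absorbed (photon absorption).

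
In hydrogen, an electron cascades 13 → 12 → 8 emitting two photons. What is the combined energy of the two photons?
0.132082 eV

The energy levels of hydrogen are E_n = -13.6057 / n² eV.

First transition (13 → 12):
ΔE₁ = |E_12 - E_13|
ΔE₁ = |-0.094484027778 - (-0.080507100592)| = 0.013976927 eV

Second transition (12 → 8):
ΔE₂ = |E_8 - E_12|
ΔE₂ = |-0.212589062500 - (-0.094484027778)| = 0.118105035 eV

Total energy released:
E_total = ΔE₁ + ΔE₂ = 0.013976927 + 0.118105035 = 0.132082 eV

Note: This equals the direct transition 13 → 8: 0.132082 eV ✓
Energy is conserved regardless of the path taken.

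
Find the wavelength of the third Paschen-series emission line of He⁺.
273.3795 nm

The lines of a series are numbered from the longest wavelength (smallest ΔE) outward; the third line is the transition from n = n_f + 3 to n_f.
The Paschen series has all transitions ending at n_f = 3.

For He⁺ (Z = 2), the third line (γ-line) is the jump from n = 6 to n = 3:
E_6 = -13.6057 × 2² / 6² = -1.51174444 eV
E_3 = -13.6057 × 2² / 3² = -6.04697778 eV
ΔE = E_6 - E_3 = 4.53523334 eV

λ = hc/E = 1239.84 eV·nm / 4.53523334 eV
λ = 273.3795 nm

This is the γ-line of the Paschen series in He⁺.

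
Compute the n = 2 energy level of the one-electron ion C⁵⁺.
-122.4513 eV

For hydrogen-like ions, the energy levels scale with Z²:
E_n = -13.6057 Z² / n² eV

For C⁵⁺ (Z = 6) at n = 2:
E_2 = -13.6057 × 6² / 2²
E_2 = -13.6057 × 36 / 4
E_2 = -489.8052 / 4
E_2 = -122.4513 eV

The energy is 36 times more negative than hydrogen at the same n due to the stronger nuclear charge.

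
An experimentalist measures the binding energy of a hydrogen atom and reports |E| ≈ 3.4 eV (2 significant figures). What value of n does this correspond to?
n = 2

The exact energy levels follow E_n = -13.6057 eV / n².

The measured value (-3.4 eV) is reported to only 2 significant figures, so we must test candidate n values and see which one matches to that precision.

Candidate energies:
  n = 1:  E = -13.6057/1² = -13.60570 eV
  n = 2:  E = -13.6057/2² = -3.40143 eV  ← matches
  n = 3:  E = -13.6057/3² = -1.51174 eV
  n = 4:  E = -13.6057/4² = -0.85036 eV

Checking against the measurement of -3.4 eV (2 sig figs), only n = 2 agrees:
E_2 = -3.40143 eV, which rounds to -3.4 eV ✓

Therefore n = 2.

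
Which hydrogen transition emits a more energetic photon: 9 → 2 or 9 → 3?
9 → 2

Calculate the energy for each transition:

Transition 9 → 2:
ΔE₁ = |E_2 - E_9| = |-13.6057/2² - (-13.6057/9²)|
ΔE₁ = |-3.40142500000 - (-0.16797160494)| = 3.23345340 eV

Transition 9 → 3:
ΔE₂ = |E_3 - E_9| = |-13.6057/3² - (-13.6057/9²)|
ΔE₂ = |-1.51174444444 - (-0.16797160494)| = 1.34377284 eV

Since 3.23345340 eV > 1.34377284 eV, the transition 9 → 2 emits the more energetic photon.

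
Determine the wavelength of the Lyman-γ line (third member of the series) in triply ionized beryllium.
6.08 nm

The lines of a series are numbered from the longest wavelength (smallest ΔE) outward; the third line is the transition from n = n_f + 3 to n_f.
The Lyman series has all transitions ending at n_f = 1.

For Be³⁺ (Z = 4), the third line (γ-line) is the jump from n = 4 to n = 1:
E_4 = -13.6057 × 4² / 4² = -13.6057 eV
E_1 = -13.6057 × 4² / 1² = -217.6912 eV
ΔE = E_4 - E_1 = 204.0855 eV

λ = hc/E = 1239.84 eV·nm / 204.0855 eV
λ = 6.08 nm

This is the γ-line of the Lyman series in Be³⁺.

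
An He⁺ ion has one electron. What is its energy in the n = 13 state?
-0.322 eV

For hydrogen-like ions, the energy levels scale with Z²:
E_n = -13.6057 Z² / n² eV

For He⁺ (Z = 2) at n = 13:
E_13 = -13.6057 × 2² / 13²
E_13 = -13.6057 × 4 / 169
E_13 = -54.4228 / 169
E_13 = -0.322 eV

The energy is 4 times more negative than hydrogen at the same n due to the stronger nuclear charge.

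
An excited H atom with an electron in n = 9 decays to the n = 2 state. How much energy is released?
3.233 eV

The energy levels are E_n = -13.6057 eV / n².

Energy at n = 9: E_9 = -13.6057 / 9² = -0.167972 eV
Energy at n = 2: E_2 = -13.6057 / 2² = -3.401425 eV

For emission (electron falling to lower state), the photon energy is:
E_photon = E_9 - E_2 = |-0.167972 - (-3.401425)|
E_photon = 3.233 eV

This energy is carried away by the emitted photon.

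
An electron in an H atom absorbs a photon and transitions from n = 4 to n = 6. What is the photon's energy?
0.4724 eV

The energy levels of a hydrogen-like atom are E_n = -13.6057 eV / n².

Energy at n = 4: E_4 = -13.6057 / 4² = -0.8503563 eV
Energy at n = 6: E_6 = -13.6057 / 6² = -0.3779361 eV

The excitation energy is the difference:
ΔE = E_6 - E_4
ΔE = -0.3779361 - (-0.8503563)
ΔE = 0.4724 eV

Since this is positive, energy must be absorbed (photon absorption).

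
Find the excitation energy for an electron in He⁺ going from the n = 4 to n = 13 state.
3.08 eV

The energy levels of a hydrogen-like atom are E_n = -13.6057 Z² eV / n².

Energy at n = 4: E_4 = -13.6057 × 2² / 4² = -3.40143 eV
Energy at n = 13: E_13 = -13.6057 × 2² / 13² = -0.32203 eV

The excitation energy is the difference:
ΔE = E_13 - E_4
ΔE = -0.32203 - (-3.40143)
ΔE = 3.08 eV

Since this is positive, energy must be absorbed (photon absorption).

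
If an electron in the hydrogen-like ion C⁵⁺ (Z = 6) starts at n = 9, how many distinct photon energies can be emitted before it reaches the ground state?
36

The electron can occupy levels n = 1, 2, ..., 9 during de-excitation — that is m = 9 - 1 + 1 = 9 distinct levels.

The number of distinct spectral lines equals the number of ways to choose 2 of these m levels (each pair gives one possible emission transition):

Number of lines = m(m-1)/2 = 9×8/2 = 36

These correspond to all possible transitions between the 9 levels:
9 → 8, 9 → 7, 9 → 6, 9 → 5, 9 → 4, 9 → 3, 9 → 2, 9 → 1...

Each transition produces a photon with a unique energy (and thus wavelength). This count does not depend on Z.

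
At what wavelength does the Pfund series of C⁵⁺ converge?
63.282301 nm

The series limit corresponds to the transition from n = ∞ to n = 5.
This is the highest energy (shortest wavelength) transition in the Pfund series.

E_∞ = 0 eV
E_5 = -13.6057 × 6² / 5² = -19.59220800 eV

Energy at series limit:
ΔE = E_∞ - E_5 = 0 - (-19.59220800) = 19.59220800 eV
λ = hc/E = 1239.84 eV·nm / 19.59220800 eV = 63.282301 nm

This energy equals the ionization energy from the n = 5 state of C⁵⁺.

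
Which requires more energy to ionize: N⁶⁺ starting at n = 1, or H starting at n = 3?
N⁶⁺ at n = 1 (E = -666.679300 eV)

Using E_n = -13.6057 Z² / n² eV:

N⁶⁺ (Z = 7) at n = 1:
E = -13.6057 × 7² / 1² = -13.6057 × 49 / 1 = -666.679300000 eV

H (Z = 1) at n = 3:
E = -13.6057 × 1² / 3² = -13.6057 × 1 / 9 = -1.511744444 eV

Since -666.679300000 eV < -1.511744444 eV,
N⁶⁺ at n = 1 is more tightly bound (requires more energy to ionize).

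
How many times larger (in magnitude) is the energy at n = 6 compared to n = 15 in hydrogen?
6.2500

Using E_n = -13.6057 Z² / n² eV with Z = 1:

E_6 = -13.6057 / 6² = -13.6057 / 36 = -0.3779361111 eV
E_15 = -13.6057 / 15² = -13.6057 / 225 = -0.0604697778 eV

The ratio is:
E_6/E_15 = (-0.3779361111) / (-0.0604697778)
E_6/E_15 = (-13.6057/36) / (-13.6057/225)
E_6/E_15 = 225/36
E_6/E_15 = 6.2500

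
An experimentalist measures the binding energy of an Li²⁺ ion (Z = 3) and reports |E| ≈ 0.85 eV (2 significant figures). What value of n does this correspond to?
n = 12

The exact energy levels follow E_n = -13.6057 Z² / n² eV with Z = 3.

The measured value (-0.85 eV) is reported to only 2 significant figures, so we must test candidate n values and see which one matches to that precision.

Candidate energies:
  n = 10:  E = -13.6057 × 3² / 10² = -1.22451 eV
  n = 11:  E = -13.6057 × 3² / 11² = -1.01199 eV
  n = 12:  E = -13.6057 × 3² / 12² = -0.85036 eV  ← matches
  n = 13:  E = -13.6057 × 3² / 13² = -0.72456 eV
  n = 14:  E = -13.6057 × 3² / 14² = -0.62475 eV

Checking against the measurement of -0.85 eV (2 sig figs), only n = 12 agrees:
E_12 = -0.85036 eV, which rounds to -0.85 eV ✓

Therefore n = 12.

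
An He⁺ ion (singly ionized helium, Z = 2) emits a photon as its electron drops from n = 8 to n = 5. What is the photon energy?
1.326556 eV

The energy levels are E_n = -13.6057 Z² eV / n².

Energy at n = 8: E_8 = -13.6057 × 2² / 8² = -0.850356250 eV
Energy at n = 5: E_5 = -13.6057 × 2² / 5² = -2.176912000 eV

For emission (electron falling to lower state), the photon energy is:
E_photon = E_8 - E_5 = |-0.850356250 - (-2.176912000)|
E_photon = 1.326556 eV

This energy is carried away by the emitted photon.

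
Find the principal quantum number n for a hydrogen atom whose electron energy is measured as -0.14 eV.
n = 10

The exact energy levels follow E_n = -13.6057 eV / n².

The measured value (-0.14 eV) is reported to only 2 significant figures, so we must test candidate n values and see which one matches to that precision.

Candidate energies:
  n = 8:  E = -13.6057/8² = -0.212589 eV
  n = 9:  E = -13.6057/9² = -0.167972 eV
  n = 10:  E = -13.6057/10² = -0.136057 eV  ← matches
  n = 11:  E = -13.6057/11² = -0.112444 eV
  n = 12:  E = -13.6057/12² = -0.094484 eV

Checking against the measurement of -0.14 eV (2 sig figs), only n = 10 agrees:
E_10 = -0.136057 eV, which rounds to -0.14 eV ✓

Therefore n = 10.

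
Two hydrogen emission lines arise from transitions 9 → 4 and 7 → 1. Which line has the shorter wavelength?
7 → 1

Calculate the energy for each transition:

Transition 9 → 4:
ΔE₁ = |E_4 - E_9| = |-13.6057/4² - (-13.6057/9²)|
ΔE₁ = |-0.8503562500 - (-0.1679716049)| = 0.6823846 eV

Transition 7 → 1:
ΔE₂ = |E_1 - E_7| = |-13.6057/1² - (-13.6057/7²)|
ΔE₂ = |-13.6057000000 - (-0.2776673469)| = 13.3280327 eV

Since 13.3280327 eV > 0.6823846 eV, the transition 7 → 1 emits the more energetic photon.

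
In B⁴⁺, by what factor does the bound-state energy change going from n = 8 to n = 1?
64.000000

Using E_n = -13.6057 Z² / n² eV with Z = 5:

E_1 = -13.6057 × 5² / 1² = -340.1425 / 1 = -340.142500000000 eV
E_8 = -13.6057 × 5² / 8² = -340.1425 / 64 = -5.314726562500 eV

The ratio is:
E_1/E_8 = (-340.142500000000) / (-5.314726562500)
E_1/E_8 = (-340.1425/1) / (-340.1425/64)
E_1/E_8 = 64/1
E_1/E_8 = 64.000000
(Note: the Z² factors cancel in the ratio.)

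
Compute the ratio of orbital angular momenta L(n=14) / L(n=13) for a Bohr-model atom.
1.08

In the Bohr model, L_n = nℏ, so the ratio is purely the ratio of quantum numbers:

L_14/L_13 = 14ℏ / 13ℏ = 14/13 = 1.08

The angular momentum scales linearly with n.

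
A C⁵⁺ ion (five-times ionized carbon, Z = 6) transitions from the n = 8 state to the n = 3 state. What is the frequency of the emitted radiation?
1.1309e+16 Hz

First, find the transition energy:
E_8 = -13.6057 × 6² / 8² = -7.6532063 eV
E_3 = -13.6057 × 6² / 3² = -54.4228000 eV
|ΔE| = |E_3 - E_8| = 46.7695937 eV

Convert to Joules: E = 46.7695937 eV × (1.602177 × 10⁻¹⁹ J/eV) = 7.493317e-18 J

Using E = hf:
f = E/h = 7.493317e-18 J / (6.62607 × 10⁻³⁴ J·s)
f = 1.1309e+16 Hz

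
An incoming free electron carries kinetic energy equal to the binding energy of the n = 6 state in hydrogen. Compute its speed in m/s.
3.646e+05 m/s (or 0.121623% of c)

The binding energy at n = 6 for hydrogen is:
E_6 = -13.6057/6² = -0.37793611 eV
|E_6| = 0.37793611 eV

Convert to Joules:
KE = 0.37793611 eV × (1.602177 × 10⁻¹⁹ J/eV) = 6.05521e-20 J

Using KE = ½mv²:
v = √(2·KE/m_e)
v = √(2 × 6.05521e-20 J / 9.10938 × 10⁻³¹ kg)
v = 3.646e+05 m/s

This is approximately 0.121623% the speed of light.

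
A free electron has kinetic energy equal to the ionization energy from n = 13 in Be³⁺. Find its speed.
6.7314e+05 m/s (or 0.22453% of c)

The binding energy at n = 13 for Be³⁺ is:
E_13 = -13.6057 × 4²/13² = -1.2881136 eV
|E_13| = 1.2881136 eV

Convert to Joules:
KE = 1.2881136 eV × (1.602177 × 10⁻¹⁹ J/eV) = 2.063786e-19 J

Using KE = ½mv²:
v = √(2·KE/m_e)
v = √(2 × 2.063786e-19 J / 9.10938 × 10⁻³¹ kg)
v = 6.7314e+05 m/s

This is approximately 0.22453% the speed of light.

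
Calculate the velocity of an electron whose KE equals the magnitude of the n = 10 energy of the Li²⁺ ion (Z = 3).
6.56e+05 m/s (or 0.219% of c)

The binding energy at n = 10 for Li²⁺ is:
E_10 = -13.6057 × 3²/10² = -1.22451 eV
|E_10| = 1.22451 eV

Convert to Joules:
KE = 1.22451 eV × (1.602177 × 10⁻¹⁹ J/eV) = 1.9619e-19 J

Using KE = ½mv²:
v = √(2·KE/m_e)
v = √(2 × 1.9619e-19 J / 9.10938 × 10⁻³¹ kg)
v = 6.56e+05 m/s

This is approximately 0.219% the speed of light.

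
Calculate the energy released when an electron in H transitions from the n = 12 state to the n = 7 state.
0.183183 eV

The energy levels are E_n = -13.6057 eV / n².

Energy at n = 12: E_12 = -13.6057 / 12² = -0.094484028 eV
Energy at n = 7: E_7 = -13.6057 / 7² = -0.277667347 eV

For emission (electron falling to lower state), the photon energy is:
E_photon = E_12 - E_7 = |-0.094484028 - (-0.277667347)|
E_photon = 0.183183 eV

This energy is carried away by the emitted photon.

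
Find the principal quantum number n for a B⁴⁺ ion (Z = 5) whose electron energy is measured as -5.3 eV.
n = 8

The exact energy levels follow E_n = -13.6057 Z² / n² eV with Z = 5.

The measured value (-5.3 eV) is reported to only 2 significant figures, so we must test candidate n values and see which one matches to that precision.

Candidate energies:
  n = 6:  E = -13.6057 × 5² / 6² = -9.44840 eV
  n = 7:  E = -13.6057 × 5² / 7² = -6.94168 eV
  n = 8:  E = -13.6057 × 5² / 8² = -5.31473 eV  ← matches
  n = 9:  E = -13.6057 × 5² / 9² = -4.19929 eV
  n = 10:  E = -13.6057 × 5² / 10² = -3.40143 eV

Checking against the measurement of -5.3 eV (2 sig figs), only n = 8 agrees:
E_8 = -5.31473 eV, which rounds to -5.3 eV ✓

Therefore n = 8.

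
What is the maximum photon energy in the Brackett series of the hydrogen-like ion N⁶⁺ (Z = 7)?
41.66746 eV

The series limit corresponds to the transition from n = ∞ to n = 4.
This is the highest energy (shortest wavelength) transition in the Brackett series.

E_∞ = 0 eV
E_4 = -13.6057 × 7² / 4² = -41.66746 eV

Energy at series limit:
ΔE = E_∞ - E_4 = 0 - (-41.66746) = 41.66746 eV

This energy equals the ionization energy from the n = 4 state of N⁶⁺.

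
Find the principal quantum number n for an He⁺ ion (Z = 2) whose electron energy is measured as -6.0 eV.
n = 3

The exact energy levels follow E_n = -13.6057 Z² / n² eV with Z = 2.

The measured value (-6.0 eV) is reported to only 2 significant figures, so we must test candidate n values and see which one matches to that precision.

Candidate energies:
  n = 1:  E = -13.6057 × 2² / 1² = -54.42280 eV
  n = 2:  E = -13.6057 × 2² / 2² = -13.60570 eV
  n = 3:  E = -13.6057 × 2² / 3² = -6.04698 eV  ← matches
  n = 4:  E = -13.6057 × 2² / 4² = -3.40143 eV
  n = 5:  E = -13.6057 × 2² / 5² = -2.17691 eV

Checking against the measurement of -6.0 eV (2 sig figs), only n = 3 agrees:
E_3 = -6.04698 eV, which rounds to -6.0 eV ✓

Therefore n = 3.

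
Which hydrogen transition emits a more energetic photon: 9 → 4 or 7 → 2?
7 → 2

Calculate the energy for each transition:

Transition 9 → 4:
ΔE₁ = |E_4 - E_9| = |-13.6057/4² - (-13.6057/9²)|
ΔE₁ = |-0.85035625000 - (-0.16797160494)| = 0.68238465 eV

Transition 7 → 2:
ΔE₂ = |E_2 - E_7| = |-13.6057/2² - (-13.6057/7²)|
ΔE₂ = |-3.40142500000 - (-0.27766734694)| = 3.12375765 eV

Since 3.12375765 eV > 0.68238465 eV, the transition 7 → 2 emits the more energetic photon.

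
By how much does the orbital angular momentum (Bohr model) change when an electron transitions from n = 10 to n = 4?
6.32743e-34 J·s (or 6ℏ)

In the Bohr model, L_n = nℏ where ℏ = 1.0545718e-34 J·s.

L_10 = 10ℏ = 1.0545718e-33 J·s
L_4 = 4ℏ = 4.2182872e-34 J·s

ΔL = L_10 - L_4 = (10 - 4)ℏ = 6ℏ
ΔL = 6 × 1.0545718e-34 J·s = 6.32743e-34 J·s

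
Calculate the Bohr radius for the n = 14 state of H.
10.37187 nm (or 103.71873 Å)

The Bohr radius formula is:
r_n = n² a₀ / Z

where a₀ = 0.05291772 nm is the Bohr radius.

For H (Z = 1) at n = 14:
r_14 = 14² × 0.05291772 nm / 1
r_14 = 196 × 0.05291772 nm / 1
r_14 = 10.371873 nm / 1
r_14 = 10.37187 nm

The electron orbits at approximately 10.37187 nm from the nucleus.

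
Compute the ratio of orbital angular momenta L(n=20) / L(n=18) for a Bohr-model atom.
1.111111

In the Bohr model, L_n = nℏ, so the ratio is purely the ratio of quantum numbers:

L_20/L_18 = 20ℏ / 18ℏ = 20/18 = 1.111111

The angular momentum scales linearly with n.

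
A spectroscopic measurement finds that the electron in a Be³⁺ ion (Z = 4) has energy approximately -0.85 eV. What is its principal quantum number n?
n = 16

The exact energy levels follow E_n = -13.6057 Z² / n² eV with Z = 4.

The measured value (-0.85 eV) is reported to only 2 significant figures, so we must test candidate n values and see which one matches to that precision.

Candidate energies:
  n = 14:  E = -13.6057 × 4² / 14² = -1.11067 eV
  n = 15:  E = -13.6057 × 4² / 15² = -0.96752 eV
  n = 16:  E = -13.6057 × 4² / 16² = -0.85036 eV  ← matches
  n = 17:  E = -13.6057 × 4² / 17² = -0.75326 eV
  n = 18:  E = -13.6057 × 4² / 18² = -0.67189 eV

Checking against the measurement of -0.85 eV (2 sig figs), only n = 16 agrees:
E_16 = -0.85036 eV, which rounds to -0.85 eV ✓

Therefore n = 16.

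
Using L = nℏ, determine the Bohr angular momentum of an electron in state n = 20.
2.11e-33 J·s (or 20ℏ)

In the Bohr model, angular momentum is quantized:
L = nℏ

where ℏ = h/(2π) = 1.0546e-34 J·s

For n = 20:
L = 20 × 1.0546e-34 J·s
L = 2.11e-33 J·s

This can also be written as L = 20ℏ.
The angular momentum is an integer multiple of the reduced Planck constant.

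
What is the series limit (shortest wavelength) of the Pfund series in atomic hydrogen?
2278.1628 nm

The series limit corresponds to the transition from n = ∞ to n = 5.
This is the highest energy (shortest wavelength) transition in the Pfund series.

E_∞ = 0 eV
E_5 = -13.6057 / 5² = -0.5442280000 eV

Energy at series limit:
ΔE = E_∞ - E_5 = 0 - (-0.5442280000) = 0.5442280000 eV
λ = hc/E = 1239.84 eV·nm / 0.5442280000 eV = 2278.1628 nm

This energy equals the ionization energy from the n = 5 state of hydrogen.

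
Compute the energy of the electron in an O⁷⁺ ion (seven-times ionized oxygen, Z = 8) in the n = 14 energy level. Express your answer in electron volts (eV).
-4.44268 eV

The energy levels of a hydrogen-like atom are given by:
E_n = -13.6057 Z² / n² eV  (with Z = 8 for O⁷⁺)

For n = 14:
E_14 = -13.6057 × 8² / 14²
E_14 = -13.6057 × 64 / 196
E_14 = -4.44268 eV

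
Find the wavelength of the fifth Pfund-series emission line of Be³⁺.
189.847 nm

The lines of a series are numbered from the longest wavelength (smallest ΔE) outward; the fifth line is the transition from n = n_f + 5 to n_f.
The Pfund series has all transitions ending at n_f = 5.

For Be³⁺ (Z = 4), the fifth line (ε-line) is the jump from n = 10 to n = 5:
E_10 = -13.6057 × 4² / 10² = -2.1769120 eV
E_5 = -13.6057 × 4² / 5² = -8.7076480 eV
ΔE = E_10 - E_5 = 6.5307360 eV

λ = hc/E = 1239.84 eV·nm / 6.5307360 eV
λ = 189.847 nm

This is the ε-line of the Pfund series in Be³⁺.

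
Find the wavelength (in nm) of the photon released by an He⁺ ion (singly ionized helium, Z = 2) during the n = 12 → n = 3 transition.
218.70363 nm

First, find the transition energy using E_n = -13.6057 Z² / n² eV:
E_12 = -13.6057 × 2² / 12² = -0.377936111 eV
E_3 = -13.6057 × 2² / 3² = -6.046977778 eV

Photon energy: |ΔE| = |E_3 - E_12| = 5.669041667 eV

Convert to wavelength using E = hc/λ with hc = 1239.84 eV·nm:
λ = hc/E = 1239.84 eV·nm / 5.669041667 eV
λ = 218.70363 nm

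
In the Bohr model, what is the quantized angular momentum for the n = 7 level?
7.38e-34 J·s (or 7ℏ)

In the Bohr model, angular momentum is quantized:
L = nℏ

where ℏ = h/(2π) = 1.0546e-34 J·s

For n = 7:
L = 7 × 1.0546e-34 J·s
L = 7.38e-34 J·s

This can also be written as L = 7ℏ.
The angular momentum is an integer multiple of the reduced Planck constant.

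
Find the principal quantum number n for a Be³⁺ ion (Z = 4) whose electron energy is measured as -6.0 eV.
n = 6

The exact energy levels follow E_n = -13.6057 Z² / n² eV with Z = 4.

The measured value (-6.0 eV) is reported to only 2 significant figures, so we must test candidate n values and see which one matches to that precision.

Candidate energies:
  n = 4:  E = -13.6057 × 4² / 4² = -13.605700 eV
  n = 5:  E = -13.6057 × 4² / 5² = -8.707648 eV
  n = 6:  E = -13.6057 × 4² / 6² = -6.046978 eV  ← matches
  n = 7:  E = -13.6057 × 4² / 7² = -4.442678 eV
  n = 8:  E = -13.6057 × 4² / 8² = -3.401425 eV

Checking against the measurement of -6.0 eV (2 sig figs), only n = 6 agrees:
E_6 = -6.046978 eV, which rounds to -6.0 eV ✓

Therefore n = 6.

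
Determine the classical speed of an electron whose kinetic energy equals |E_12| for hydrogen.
1.82e+05 m/s (or 0.06% of c)

The binding energy at n = 12 for hydrogen is:
E_12 = -13.6057/12² = -0.0944840 eV
|E_12| = 0.0944840 eV

Convert to Joules:
KE = 0.0944840 eV × (1.602177 × 10⁻¹⁹ J/eV) = 1.5138e-20 J

Using KE = ½mv²:
v = √(2·KE/m_e)
v = √(2 × 1.5138e-20 J / 9.10938 × 10⁻³¹ kg)
v = 1.82e+05 m/s

This is approximately 0.06% the speed of light.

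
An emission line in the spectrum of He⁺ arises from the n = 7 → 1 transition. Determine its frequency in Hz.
1.29e+16 Hz

First, find the transition energy:
E_7 = -13.6057 × 2² / 7² = -1.11066939 eV
E_1 = -13.6057 × 2² / 1² = -54.42280000 eV
|ΔE| = |E_1 - E_7| = 53.31213061 eV

Convert to Joules: E = 53.31213061 eV × (1.602177 × 10⁻¹⁹ J/eV) = 8.5415e-18 J

Using E = hf:
f = E/h = 8.5415e-18 J / (6.62607 × 10⁻³⁴ J·s)
f = 1.29e+16 Hz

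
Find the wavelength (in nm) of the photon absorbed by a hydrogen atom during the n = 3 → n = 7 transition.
1004.66981 nm

First, find the transition energy using E_n = -13.6057 / n² eV:
E_3 = -13.6057 / 3² = -1.5117444444 eV
E_7 = -13.6057 / 7² = -0.2776673469 eV

Photon energy: |ΔE| = |E_7 - E_3| = 1.2340770975 eV

Convert to wavelength using E = hc/λ with hc = 1239.84 eV·nm:
λ = hc/E = 1239.84 eV·nm / 1.2340770975 eV
λ = 1004.66981 nm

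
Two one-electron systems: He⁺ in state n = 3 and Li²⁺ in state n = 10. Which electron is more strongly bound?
He⁺ at n = 3 (E = -6.0470 eV)

Using E_n = -13.6057 Z² / n² eV:

He⁺ (Z = 2) at n = 3:
E = -13.6057 × 2² / 3² = -13.6057 × 4 / 9 = -6.0469778 eV

Li²⁺ (Z = 3) at n = 10:
E = -13.6057 × 3² / 10² = -13.6057 × 9 / 100 = -1.2245130 eV

Since -6.0469778 eV < -1.2245130 eV,
He⁺ at n = 3 is more tightly bound (requires more energy to ionize).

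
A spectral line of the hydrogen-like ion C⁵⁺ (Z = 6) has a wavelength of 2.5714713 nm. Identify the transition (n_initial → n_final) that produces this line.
n = 8 → n = 1

First, find the photon energy from the wavelength (hc = 1239.84 eV·nm):
E = hc/λ = 1239.84 eV·nm / 2.5714713 nm = 482.15199 eV

The energy levels of C⁵⁺ satisfy E_n = -13.6057 × 6² / n² eV, so an emission n_i → n_f releases
ΔE = 13.6057 × 6² × (1/n_f² − 1/n_i²) eV.

Setting ΔE equal to the photon energy:
1/n_f² − 1/n_i² = 482.15199 / (13.6057 × 6²) = 0.98437499

Since 1/n_i² must be positive, we need 1/n_f² > 0.98437499, i.e. n_f ≤ 1. For each allowed n_f, solve n_i = (1/n_f² − 0.98437499)^(−1/2) and check whether it is a whole number:
  n_f = 1: 1/n_i² = 1.00000000 − 0.98437499 = 0.01562501 → n_i = 8.000  → integer, n_i = 8 ✓

Only n_f = 1 gives an integer upper level, n_i = 8.

The transition is from n = 8 to n = 1 (emission).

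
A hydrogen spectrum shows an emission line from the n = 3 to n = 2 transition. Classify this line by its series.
Balmer series

The spectral series in hydrogen are named based on the final (lower) energy level:
- Lyman series: n_final = 1 (ultraviolet)
- Balmer series: n_final = 2 (visible/near-UV)
- Paschen series: n_final = 3 (infrared)
- Brackett series: n_final = 4 (infrared)
- Pfund series: n_final = 5 (far infrared)

Since this transition ends at n = 2, it belongs to the Balmer series.

For reference, this 3 → 2 line has photon energy
ΔE = 13.6057 eV × (1/2² - 1/3²) = 1.8896806 eV,
corresponding to wavelength λ = hc/ΔE = 1239.84 eV·nm / 1.8896806 eV = 656.111 nm in the visible/near-UV region.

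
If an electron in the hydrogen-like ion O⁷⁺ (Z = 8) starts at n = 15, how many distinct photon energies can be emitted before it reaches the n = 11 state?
10

The electron can occupy levels n = 11, 12, ..., 15 during de-excitation — that is m = 15 - 11 + 1 = 5 distinct levels.

The number of distinct spectral lines equals the number of ways to choose 2 of these m levels (each pair gives one possible emission transition):

Number of lines = m(m-1)/2 = 5×4/2 = 10

These correspond to all possible transitions between the 5 levels:
15 → 14, 15 → 13, 15 → 12, 15 → 11, 14 → 13, 14 → 12, 14 → 11, 13 → 12...

Each transition produces a photon with a unique energy (and thus wavelength). This count does not depend on Z.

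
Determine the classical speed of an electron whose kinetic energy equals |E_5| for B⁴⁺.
2.18769e+06 m/s (or 0.730% of c)

The binding energy at n = 5 for B⁴⁺ is:
E_5 = -13.6057 × 5²/5² = -13.6057000 eV
|E_5| = 13.6057000 eV

Convert to Joules:
KE = 13.6057000 eV × (1.602177 × 10⁻¹⁹ J/eV) = 2.1798740e-18 J

Using KE = ½mv²:
v = √(2·KE/m_e)
v = √(2 × 2.1798740e-18 J / 9.10938 × 10⁻³¹ kg)
v = 2.18769e+06 m/s

This is approximately 0.730% the speed of light.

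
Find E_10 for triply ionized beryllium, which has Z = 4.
-2.18 eV

For hydrogen-like ions, the energy levels scale with Z²:
E_n = -13.6057 Z² / n² eV

For Be³⁺ (Z = 4) at n = 10:
E_10 = -13.6057 × 4² / 10²
E_10 = -13.6057 × 16 / 100
E_10 = -217.6912 / 100
E_10 = -2.18 eV

The energy is 16 times more negative than hydrogen at the same n due to the stronger nuclear charge.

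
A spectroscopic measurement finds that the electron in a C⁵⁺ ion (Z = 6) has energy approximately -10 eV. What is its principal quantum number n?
n = 7

The exact energy levels follow E_n = -13.6057 Z² / n² eV with Z = 6.

The measured value (-10 eV) is reported to only 2 significant figures, so we must test candidate n values and see which one matches to that precision.

Candidate energies:
  n = 5:  E = -13.6057 × 6² / 5² = -19.592208 eV
  n = 6:  E = -13.6057 × 6² / 6² = -13.605700 eV
  n = 7:  E = -13.6057 × 6² / 7² = -9.996024 eV  ← matches
  n = 8:  E = -13.6057 × 6² / 8² = -7.653206 eV
  n = 9:  E = -13.6057 × 6² / 9² = -6.046978 eV

Checking against the measurement of -10 eV (2 sig figs), only n = 7 agrees:
E_7 = -9.996024 eV, which rounds to -10 eV ✓

Therefore n = 7.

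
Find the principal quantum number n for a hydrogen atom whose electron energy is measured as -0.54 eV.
n = 5

The exact energy levels follow E_n = -13.6057 eV / n².

The measured value (-0.54 eV) is reported to only 2 significant figures, so we must test candidate n values and see which one matches to that precision.

Candidate energies:
  n = 3:  E = -13.6057/3² = -1.511744 eV
  n = 4:  E = -13.6057/4² = -0.850356 eV
  n = 5:  E = -13.6057/5² = -0.544228 eV  ← matches
  n = 6:  E = -13.6057/6² = -0.377936 eV
  n = 7:  E = -13.6057/7² = -0.277667 eV

Checking against the measurement of -0.54 eV (2 sig figs), only n = 5 agrees:
E_5 = -0.544228 eV, which rounds to -0.54 eV ✓

Therefore n = 5.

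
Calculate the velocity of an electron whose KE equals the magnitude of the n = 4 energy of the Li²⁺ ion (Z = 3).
1.641e+06 m/s (or 0.54730% of c)

The binding energy at n = 4 for Li²⁺ is:
E_4 = -13.6057 × 3²/4² = -7.6532063 eV
|E_4| = 7.6532063 eV

Convert to Joules:
KE = 7.6532063 eV × (1.602177 × 10⁻¹⁹ J/eV) = 1.22618e-18 J

Using KE = ½mv²:
v = √(2·KE/m_e)
v = √(2 × 1.22618e-18 J / 9.10938 × 10⁻³¹ kg)
v = 1.641e+06 m/s

This is approximately 0.54730% the speed of light.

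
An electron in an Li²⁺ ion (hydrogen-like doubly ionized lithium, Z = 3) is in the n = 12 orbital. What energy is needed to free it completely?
0.85036 eV

The ionization energy is the energy needed to remove the electron completely (n → ∞).

For a hydrogen-like ion with Z = 3, E_n = -13.6057 Z² / n² eV.

At n = 12: E_12 = -13.6057 × 3² / 12² = -0.85035625 eV
At n = ∞: E_∞ = 0 eV

Ionization energy = E_∞ - E_12 = 0 - (-0.85035625) = 0.85035625 eV
Ionization energy ≈ 0.85036 eV

This is also called the binding energy of the electron in state n = 12.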